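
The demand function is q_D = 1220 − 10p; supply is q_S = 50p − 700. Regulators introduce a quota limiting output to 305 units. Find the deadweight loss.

In inverse form: demand p = 122 − 0.1q, supply p = 14 + 0.02q.
Competitive equilibrium: 122 − 0.1q = 14 + 0.02q → q* = 900, p* = 32.
At q = 305: demand price = 122 − 0.1·305 = 91.5; supply price = 14 + 0.02·305 = 20.1.
Δq = 900 − 305 = 595; wedge = 91.5 − 20.1 = 71.4.
DWL = ½ × 595 × 71.4 = 21241.50.

21241.50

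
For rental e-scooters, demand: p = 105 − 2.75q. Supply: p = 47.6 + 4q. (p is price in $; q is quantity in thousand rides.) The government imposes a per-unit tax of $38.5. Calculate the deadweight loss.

$109.80 thousand

Competitive equilibrium: 105 − 2.75q = 47.6 + 4q → q* = 8.5037, p* = 81.6148.
With the tax, the buyer price exceeds the seller price by 38.5: (105 − 2.75q) − (47.6 + 4q) = 38.5 → q' = 2.8.
Δq = 8.5037 − 2.8 = 5.7037; the wedge equals the tax, 38.5.
DWL = ½ × 5.7037 × 38.5 = $109.80 thousand.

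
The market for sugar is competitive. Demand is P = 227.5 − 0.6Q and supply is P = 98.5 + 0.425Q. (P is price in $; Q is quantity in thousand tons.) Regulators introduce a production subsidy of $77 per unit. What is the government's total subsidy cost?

Competitive equilibrium: 227.5 − 0.6Q = 98.5 + 0.425Q → Q* = 125.8537, P* = 151.9878.
The subsidy lowers effective supply by 77: P = 21.5 + 0.425Q.
New quantity: 227.5 − 0.6Q = 21.5 + 0.425Q → Q' = 200.9756.
Total subsidy cost = 77 × 200.9756 = $15475.12 thousand.

$15475.12 thousand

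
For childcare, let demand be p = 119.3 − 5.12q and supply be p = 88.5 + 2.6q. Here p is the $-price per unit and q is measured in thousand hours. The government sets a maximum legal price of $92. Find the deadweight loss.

$26.97 thousand

Competitive equilibrium: 119.3 − 5.12q = 88.5 + 2.6q → q* = 3.9896, p* = 98.8731.
At the ceiling p = 92, quantity supplied = (92 − 88.5)/2.6 = 1.3462.
Willingness to pay at q' = 1.3462: 119.3 − 5.12·1.3462 = 112.4075.
Δq = 3.9896 − 1.3462 = 2.6434; wedge = 112.4075 − 92 = 20.4075.
DWL = ½ × 2.6434 × 20.4075 = $26.97 thousand.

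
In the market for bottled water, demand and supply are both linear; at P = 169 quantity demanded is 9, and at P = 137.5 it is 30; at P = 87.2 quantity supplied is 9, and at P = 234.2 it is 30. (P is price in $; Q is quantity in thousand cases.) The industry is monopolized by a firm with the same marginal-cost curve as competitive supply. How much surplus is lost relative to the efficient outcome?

$33.17 thousand

Demand slope = (137.5 − 169)/(30 − 9) = −1.5, so P = 182.5 − 1.5Q.
Supply slope = (234.2 − 87.2)/(30 − 9) = 7, so P = 24.2 + 7Q.
Competitive equilibrium: 182.5 − 1.5Q = 24.2 + 7Q → Q* = 18.6235, P* = 154.5647.
Marginal revenue: MR = 182.5 − 3Q. Set MR = MC: 182.5 − 3Q = 24.2 + 7Q → Q_m = 15.83.
Price P_m = 182.5 − 1.5·15.83 = 158.755; MC(Q_m) = 24.2 + 7·15.83 = 135.01.
Competitive Q* = 18.6235, so ΔQ = 2.7935; wedge = 158.755 − 135.01 = 23.745.
Deadweight loss = ½ × 2.7935 × 23.745 = $33.17 thousand.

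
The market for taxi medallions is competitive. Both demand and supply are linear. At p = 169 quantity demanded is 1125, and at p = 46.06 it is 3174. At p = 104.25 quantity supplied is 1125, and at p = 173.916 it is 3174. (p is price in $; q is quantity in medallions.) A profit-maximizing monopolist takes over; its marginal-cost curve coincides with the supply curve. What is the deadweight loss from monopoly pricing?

$23472.10

Demand slope = (46.06 − 169)/(3174 − 1125) = −0.06, so p = 236.5 − 0.06q.
Supply slope = (173.916 − 104.25)/(3174 − 1125) = 0.034, so p = 66 + 0.034q.
Competitive equilibrium: 236.5 − 0.06q = 66 + 0.034q → q* = 1813.82979, p* = 127.67021.
Marginal revenue: MR = 236.5 − 0.12q. Set MR = MC: 236.5 − 0.12q = 66 + 0.034q → q_m = 1107.14286.
Price p_m = 236.5 − 0.06·1107.14286 = 170.07143; MC(q_m) = 66 + 0.034·1107.14286 = 103.64286.
Competitive q* = 1813.82979, so Δq = 706.68693; wedge = 170.07143 − 103.64286 = 66.42857.
Deadweight loss = ½ × 706.68693 × 66.42857 = $23472.10.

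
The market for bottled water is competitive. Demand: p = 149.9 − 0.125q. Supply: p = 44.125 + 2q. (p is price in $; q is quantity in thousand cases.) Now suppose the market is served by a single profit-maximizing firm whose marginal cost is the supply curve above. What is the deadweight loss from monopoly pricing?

$8.13 thousand

Competitive equilibrium: 149.9 − 0.125q = 44.125 + 2q → q* = 49.7765, p* = 143.6779.
Marginal revenue: MR = 149.9 − 0.25q. Set MR = MC: 149.9 − 0.25q = 44.125 + 2q → q_m = 47.0111.
Price p_m = 149.9 − 0.125·47.0111 = 144.0236; MC(q_m) = 44.125 + 2·47.0111 = 138.1472.
Competitive q* = 49.7765, so Δq = 2.7654; wedge = 144.0236 − 138.1472 = 5.8764.
The triangle = ½ × 2.7654 × 5.8764 = $8.13 thousand.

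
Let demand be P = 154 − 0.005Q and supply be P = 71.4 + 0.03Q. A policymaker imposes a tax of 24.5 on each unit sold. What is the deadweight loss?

Competitive equilibrium: 154 − 0.005Q = 71.4 + 0.03Q → Q* = 2360, P* = 142.2.
With the tax, the buyer price exceeds the seller price by 24.5: (154 − 0.005Q) − (71.4 + 0.03Q) = 24.5 → Q' = 1660.
ΔQ = 2360 − 1660 = 700; the wedge equals the tax, 24.5.
The triangle = ½ × 700 × 24.5 = 8575.

8575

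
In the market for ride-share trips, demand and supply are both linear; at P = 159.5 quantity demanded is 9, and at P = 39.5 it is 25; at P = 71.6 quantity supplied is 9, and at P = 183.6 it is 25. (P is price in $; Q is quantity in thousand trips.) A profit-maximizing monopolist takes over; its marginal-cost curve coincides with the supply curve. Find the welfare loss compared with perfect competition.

$191.15 thousand

Demand slope = (39.5 − 159.5)/(25 − 9) = −7.5, so P = 227 − 7.5Q.
Supply slope = (183.6 − 71.6)/(25 − 9) = 7, so P = 8.6 + 7Q.
Competitive equilibrium: 227 − 7.5Q = 8.6 + 7Q → Q* = 15.0621, P* = 114.0345.
Marginal revenue: MR = 227 − 15Q. Set MR = MC: 227 − 15Q = 8.6 + 7Q → Q_m = 9.9273.
Price P_m = 227 − 7.5·9.9273 = 152.5453; MC(Q_m) = 8.6 + 7·9.9273 = 78.0911.
Competitive Q* = 15.0621, so ΔQ = 5.1348; wedge = 152.5453 − 78.0911 = 74.4542.
Deadweight loss = ½ × 5.1348 × 74.4542 = $191.15 thousand.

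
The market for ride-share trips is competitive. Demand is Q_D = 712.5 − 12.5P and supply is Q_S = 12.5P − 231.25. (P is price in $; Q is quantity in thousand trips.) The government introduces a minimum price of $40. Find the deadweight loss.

$63.28 thousand

In inverse form: demand P = 57 − 0.08Q, supply P = 18.5 + 0.08Q.
Competitive equilibrium: 57 − 0.08Q = 18.5 + 0.08Q → Q* = 240.625, P* = 37.75.
At the floor P = 40, quantity demanded = (57 − 40)/0.08 = 212.5.
Sellers' marginal cost at Q' = 212.5: 18.5 + 0.08·212.5 = 35.5.
ΔQ = 240.625 − 212.5 = 28.125; wedge = 40 − 35.5 = 4.5.
Welfare loss = ½ × 28.125 × 4.5 = $63.28 thousand.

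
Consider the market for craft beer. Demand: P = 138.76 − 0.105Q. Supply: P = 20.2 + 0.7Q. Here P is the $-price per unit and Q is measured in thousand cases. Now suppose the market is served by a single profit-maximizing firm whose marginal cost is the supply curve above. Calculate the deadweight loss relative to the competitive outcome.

$116.24 thousand

Competitive equilibrium: 138.76 − 0.105Q = 20.2 + 0.7Q → Q* = 147.2795, P* = 123.2957.
Marginal revenue: MR = 138.76 − 0.21Q. Set MR = MC: 138.76 − 0.21Q = 20.2 + 0.7Q → Q_m = 130.2857.
Price P_m = 138.76 − 0.105·130.2857 = 125.08; MC(Q_m) = 20.2 + 0.7·130.2857 = 111.4.
Competitive Q* = 147.2795, so ΔQ = 16.9938; wedge = 125.08 − 111.4 = 13.68.
Deadweight loss = ½ × 16.9938 × 13.68 = $116.24 thousand.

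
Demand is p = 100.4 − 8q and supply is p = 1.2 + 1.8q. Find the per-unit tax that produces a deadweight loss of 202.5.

63

Competitive equilibrium: 100.4 − 8q = 1.2 + 1.8q → q* = 10.1224, p* = 19.4204.
A tax t gives Δq = t/9.8 and wedge t, so DWL = t²/19.6.
t²/19.6 = 202.5 → t² = 3969 → t = 63.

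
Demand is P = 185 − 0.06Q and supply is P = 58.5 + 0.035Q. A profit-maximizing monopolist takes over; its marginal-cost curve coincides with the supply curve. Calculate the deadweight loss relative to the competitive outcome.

12620.21

Competitive equilibrium: 185 − 0.06Q = 58.5 + 0.035Q → Q* = 1331.57895, P* = 105.10526.
Marginal revenue: MR = 185 − 0.12Q. Set MR = MC: 185 − 0.12Q = 58.5 + 0.035Q → Q_m = 816.12903.
Price P_m = 185 − 0.06·816.12903 = 136.03226; MC(Q_m) = 58.5 + 0.035·816.12903 = 87.06452.
Competitive Q* = 1331.57895, so ΔQ = 515.44992; wedge = 136.03226 − 87.06452 = 48.96774.
The triangle = ½ × 515.44992 × 48.96774 = 12620.21.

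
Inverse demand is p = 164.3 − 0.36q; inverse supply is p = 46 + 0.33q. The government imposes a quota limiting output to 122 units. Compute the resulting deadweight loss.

843.60

Competitive equilibrium: 164.3 − 0.36q = 46 + 0.33q → q* = 171.44928, p* = 102.57826.
At q = 122: demand price = 164.3 − 0.36·122 = 120.38; supply price = 46 + 0.33·122 = 86.26.
Δq = 171.44928 − 122 = 49.44928; wedge = 120.38 − 86.26 = 34.12.
Deadweight loss = ½ × 49.44928 × 34.12 = 843.60.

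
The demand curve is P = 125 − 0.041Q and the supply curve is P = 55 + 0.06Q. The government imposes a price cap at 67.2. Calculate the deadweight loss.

Competitive equilibrium: 125 − 0.041Q = 55 + 0.06Q → Q* = 693.06931, P* = 96.58416.
At the ceiling P = 67.2, quantity supplied = (67.2 − 55)/0.06 = 203.33333.
Willingness to pay at Q' = 203.33333: 125 − 0.041·203.33333 = 116.66333.
ΔQ = 693.06931 − 203.33333 = 489.73598; wedge = 116.66333 − 67.2 = 49.46333.
Deadweight loss = ½ × 489.73598 × 49.46333 = 12111.99.

12111.99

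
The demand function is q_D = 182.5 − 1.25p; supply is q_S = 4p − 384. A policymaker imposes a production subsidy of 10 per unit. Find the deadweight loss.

In inverse form: demand p = 146 − 0.8q, supply p = 96 + 0.25q.
Competitive equilibrium: 146 − 0.8q = 96 + 0.25q → q* = 47.619, p* = 107.9048.
The subsidy lowers effective supply by 10: p = 86 + 0.25q.
New quantity: 146 − 0.8q = 86 + 0.25q → q' = 57.1429.
Overproduction Δq = 57.1429 − 47.619 = 9.5239; wedge = subsidy = 10.
Deadweight loss = ½ × 9.5239 × 10 = 47.62.

47.62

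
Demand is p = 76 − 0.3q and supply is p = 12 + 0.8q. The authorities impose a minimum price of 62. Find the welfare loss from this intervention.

Competitive equilibrium: 76 − 0.3q = 12 + 0.8q → q* = 58.1818, p* = 58.5455.
At the floor p = 62, quantity demanded = (76 − 62)/0.3 = 46.6667.
Sellers' marginal cost at q' = 46.6667: 12 + 0.8·46.6667 = 49.3334.
Δq = 58.1818 − 46.6667 = 11.5151; wedge = 62 − 49.3334 = 12.6666.
The triangle = ½ × 11.5151 × 12.6666 = 72.93.

72.93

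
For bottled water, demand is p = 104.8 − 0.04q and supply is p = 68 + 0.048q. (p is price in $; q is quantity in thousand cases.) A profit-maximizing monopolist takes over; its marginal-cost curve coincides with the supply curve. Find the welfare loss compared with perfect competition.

Competitive equilibrium: 104.8 − 0.04q = 68 + 0.048q → q* = 418.1818, p* = 88.0727.
Marginal revenue: MR = 104.8 − 0.08q. Set MR = MC: 104.8 − 0.08q = 68 + 0.048q → q_m = 287.5.
Price p_m = 104.8 − 0.04·287.5 = 93.3; MC(q_m) = 68 + 0.048·287.5 = 81.8.
Competitive q* = 418.1818, so Δq = 130.6818; wedge = 93.3 − 81.8 = 11.5.
DWL = ½ × 130.6818 × 11.5 = $751.42 thousand.

$751.42 thousand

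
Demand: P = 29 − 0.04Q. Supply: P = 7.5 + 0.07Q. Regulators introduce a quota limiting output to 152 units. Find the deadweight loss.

103.86

Competitive equilibrium: 29 − 0.04Q = 7.5 + 0.07Q → Q* = 195.4545, P* = 21.1818.
At Q = 152: demand price = 29 − 0.04·152 = 22.92; supply price = 7.5 + 0.07·152 = 18.14.
ΔQ = 195.4545 − 152 = 43.4545; wedge = 22.92 − 18.14 = 4.78.
DWL = ½ × 43.4545 × 4.78 = 103.86.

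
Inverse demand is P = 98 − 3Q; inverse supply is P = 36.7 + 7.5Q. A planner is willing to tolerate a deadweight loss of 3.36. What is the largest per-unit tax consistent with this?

8.4

Competitive equilibrium: 98 − 3Q = 36.7 + 7.5Q → Q* = 5.8381, P* = 80.4857.
A tax t gives ΔQ = t/10.5 and wedge t, so DWL = t²/21.
t²/21 = 3.36 → t² = 70.56 → t = 8.4.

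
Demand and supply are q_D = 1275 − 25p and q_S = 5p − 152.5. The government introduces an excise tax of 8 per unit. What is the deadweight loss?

133.33

In inverse form: demand p = 51 − 0.04q, supply p = 30.5 + 0.2q.
Competitive equilibrium: 51 − 0.04q = 30.5 + 0.2q → q* = 85.4167, p* = 47.5833.
With the tax, the buyer price exceeds the seller price by 8: (51 − 0.04q) − (30.5 + 0.2q) = 8 → q' = 52.0833.
Δq = 85.4167 − 52.0833 = 33.3334; the wedge equals the tax, 8.
Deadweight loss = ½ × 33.3334 × 8 = 133.33.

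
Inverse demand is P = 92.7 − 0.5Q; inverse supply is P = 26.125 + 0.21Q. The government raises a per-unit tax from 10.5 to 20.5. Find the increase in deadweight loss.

218.31

Competitive equilibrium: 92.7 − 0.5Q = 26.125 + 0.21Q → Q* = 93.7676, P* = 45.8162.
For a per-unit tax t: ΔQ = t/0.71, so DWL = ½·t·(t/0.71) = t²/1.42.
At t = 10.5: DWL = 77.641. At t = 20.5: DWL = 295.951.
Increase = 295.951 − 77.641 = 218.31.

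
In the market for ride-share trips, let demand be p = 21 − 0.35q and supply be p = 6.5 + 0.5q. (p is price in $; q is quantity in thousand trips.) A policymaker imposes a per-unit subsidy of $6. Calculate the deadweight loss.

Competitive equilibrium: 21 − 0.35q = 6.5 + 0.5q → q* = 17.0588, p* = 15.0294.
The subsidy lowers effective supply by 6: p = 0.5 + 0.5q.
New quantity: 21 − 0.35q = 0.5 + 0.5q → q' = 24.1176.
Overproduction Δq = 24.1176 − 17.0588 = 7.0588; wedge = subsidy = 6.
The triangle = ½ × 7.0588 × 6 = $21.18 thousand.

$21.18 thousand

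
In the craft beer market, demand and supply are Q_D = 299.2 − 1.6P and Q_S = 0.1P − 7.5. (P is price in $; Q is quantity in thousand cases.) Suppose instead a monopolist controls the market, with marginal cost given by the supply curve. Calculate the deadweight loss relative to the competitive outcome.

$1.82 thousand

In inverse form: demand P = 187 − 0.625Q, supply P = 75 + 10Q.
Competitive equilibrium: 187 − 0.625Q = 75 + 10Q → Q* = 10.5412, P* = 180.4118.
Marginal revenue: MR = 187 − 1.25Q. Set MR = MC: 187 − 1.25Q = 75 + 10Q → Q_m = 9.9556.
Price P_m = 187 − 0.625·9.9556 = 180.7778; MC(Q_m) = 75 + 10·9.9556 = 174.556.
Competitive Q* = 10.5412, so ΔQ = 0.5856; wedge = 180.7778 − 174.556 = 6.2218.
DWL = ½ × 0.5856 × 6.2218 = $1.82 thousand.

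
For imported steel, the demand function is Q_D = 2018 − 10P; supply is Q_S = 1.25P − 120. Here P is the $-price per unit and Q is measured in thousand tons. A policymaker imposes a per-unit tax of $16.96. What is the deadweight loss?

In inverse form: demand P = 201.8 − 0.1Q, supply P = 96 + 0.8Q.
Competitive equilibrium: 201.8 − 0.1Q = 96 + 0.8Q → Q* = 117.5556, P* = 190.0444.
With the tax, the buyer price exceeds the seller price by 16.96: (201.8 − 0.1Q) − (96 + 0.8Q) = 16.96 → Q' = 98.7111.
ΔQ = 117.5556 − 98.7111 = 18.8445; the wedge equals the tax, 16.96.
Welfare loss = ½ × 18.8445 × 16.96 = $159.80 thousand.

$159.80 thousand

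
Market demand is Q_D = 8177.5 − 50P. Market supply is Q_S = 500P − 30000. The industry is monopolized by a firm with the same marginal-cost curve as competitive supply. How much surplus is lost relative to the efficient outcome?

In inverse form: demand P = 163.55 − 0.02Q, supply P = 60 + 0.002Q.
Competitive equilibrium: 163.55 − 0.02Q = 60 + 0.002Q → Q* = 4706.818182, P* = 69.413636.
Marginal revenue: MR = 163.55 − 0.04Q. Set MR = MC: 163.55 − 0.04Q = 60 + 0.002Q → Q_m = 2465.47619.
Price P_m = 163.55 − 0.02·2465.47619 = 114.240476; MC(Q_m) = 60 + 0.002·2465.47619 = 64.930952.
Competitive Q* = 4706.818182, so ΔQ = 2241.341992; wedge = 114.240476 − 64.930952 = 49.309524.
DWL = ½ × 2241.341992 × 49.309524 = 55259.75.

55259.75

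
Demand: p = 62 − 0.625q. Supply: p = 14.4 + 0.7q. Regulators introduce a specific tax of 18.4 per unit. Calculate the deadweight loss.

127.76

Competitive equilibrium: 62 − 0.625q = 14.4 + 0.7q → q* = 35.9245, p* = 39.5472.
With the tax, the buyer price exceeds the seller price by 18.4: (62 − 0.625q) − (14.4 + 0.7q) = 18.4 → q' = 22.0377.
Δq = 35.9245 − 22.0377 = 13.8868; the wedge equals the tax, 18.4.
DWL = ½ × 13.8868 × 18.4 = 127.76.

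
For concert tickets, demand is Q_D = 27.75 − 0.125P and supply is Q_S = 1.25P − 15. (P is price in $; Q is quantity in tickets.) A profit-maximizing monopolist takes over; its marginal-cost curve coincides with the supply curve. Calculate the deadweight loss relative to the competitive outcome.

In inverse form: demand P = 222 − 8Q, supply P = 12 + 0.8Q.
Competitive equilibrium: 222 − 8Q = 12 + 0.8Q → Q* = 23.8636, P* = 31.0909.
Marginal revenue: MR = 222 − 16Q. Set MR = MC: 222 − 16Q = 12 + 0.8Q → Q_m = 12.5.
Price P_m = 222 − 8·12.5 = 122; MC(Q_m) = 12 + 0.8·12.5 = 22.
Competitive Q* = 23.8636, so ΔQ = 11.3636; wedge = 122 − 22 = 100.
DWL = ½ × 11.3636 × 100 = $568.18.

$568.18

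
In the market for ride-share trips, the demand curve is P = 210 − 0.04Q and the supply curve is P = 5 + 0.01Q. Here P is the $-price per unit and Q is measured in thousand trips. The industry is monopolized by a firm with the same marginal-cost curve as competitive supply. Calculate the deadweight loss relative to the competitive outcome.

Competitive equilibrium: 210 − 0.04Q = 5 + 0.01Q → Q* = 4100, P* = 46.
Marginal revenue: MR = 210 − 0.08Q. Set MR = MC: 210 − 0.08Q = 5 + 0.01Q → Q_m = 2277.777778.
Price P_m = 210 − 0.04·2277.777778 = 118.888889; MC(Q_m) = 5 + 0.01·2277.777778 = 27.777778.
Competitive Q* = 4100, so ΔQ = 1822.222222; wedge = 118.888889 − 27.777778 = 91.111111.
The triangle = ½ × 1822.222222 × 91.111111 = $83012.35 thousand.

$83012.35 thousand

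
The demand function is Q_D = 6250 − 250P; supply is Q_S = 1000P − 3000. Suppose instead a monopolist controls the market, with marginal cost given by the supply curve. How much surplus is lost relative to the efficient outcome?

In inverse form: demand P = 25 − 0.004Q, supply P = 3 + 0.001Q.
Competitive equilibrium: 25 − 0.004Q = 3 + 0.001Q → Q* = 4400, P* = 7.4.
Marginal revenue: MR = 25 − 0.008Q. Set MR = MC: 25 − 0.008Q = 3 + 0.001Q → Q_m = 2444.444444.
Price P_m = 25 − 0.004·2444.444444 = 15.222222; MC(Q_m) = 3 + 0.001·2444.444444 = 5.444444.
Competitive Q* = 4400, so ΔQ = 1955.555556; wedge = 15.222222 − 5.444444 = 9.777778.
Deadweight loss = ½ × 1955.555556 × 9.777778 = 9560.49.

9560.49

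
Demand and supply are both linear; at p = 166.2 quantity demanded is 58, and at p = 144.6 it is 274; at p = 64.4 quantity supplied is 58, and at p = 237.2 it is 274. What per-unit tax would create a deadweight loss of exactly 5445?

Demand slope = (144.6 − 166.2)/(274 − 58) = −0.1, so p = 172 − 0.1q.
Supply slope = (237.2 − 64.4)/(274 − 58) = 0.8, so p = 18 + 0.8q.
Competitive equilibrium: 172 − 0.1q = 18 + 0.8q → q* = 171.1111, p* = 154.8889.
A tax t gives Δq = t/0.9 and wedge t, so DWL = t²/1.8.
t²/1.8 = 5445 → t² = 9801 → t = 99.

99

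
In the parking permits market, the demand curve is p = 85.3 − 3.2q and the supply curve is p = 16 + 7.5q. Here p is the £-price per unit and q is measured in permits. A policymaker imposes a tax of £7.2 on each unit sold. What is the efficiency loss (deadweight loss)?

Competitive equilibrium: 85.3 − 3.2q = 16 + 7.5q → q* = 6.4766, p* = 64.5748.
With the tax, the buyer price exceeds the seller price by 7.2: (85.3 − 3.2q) − (16 + 7.5q) = 7.2 → q' = 5.8037.
Δq = 6.4766 − 5.8037 = 0.6729; the wedge equals the tax, 7.2.
Welfare loss = ½ × 0.6729 × 7.2 = £2.42.

£2.42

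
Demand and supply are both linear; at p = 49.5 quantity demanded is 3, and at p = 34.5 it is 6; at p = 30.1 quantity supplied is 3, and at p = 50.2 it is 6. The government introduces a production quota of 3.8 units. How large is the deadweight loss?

Demand slope = (34.5 − 49.5)/(6 − 3) = −5, so p = 64.5 − 5q.
Supply slope = (50.2 − 30.1)/(6 − 3) = 6.7, so p = 10 + 6.7q.
Competitive equilibrium: 64.5 − 5q = 10 + 6.7q → q* = 4.6581, p* = 41.2094.
At q = 3.8: demand price = 64.5 − 5·3.8 = 45.5; supply price = 10 + 6.7·3.8 = 35.46.
Δq = 4.6581 − 3.8 = 0.8581; wedge = 45.5 − 35.46 = 10.04.
Deadweight loss = ½ × 0.8581 × 10.04 = 4.31.

4.31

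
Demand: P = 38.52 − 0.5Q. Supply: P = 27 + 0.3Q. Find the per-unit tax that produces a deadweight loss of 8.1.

3.6

Competitive equilibrium: 38.52 − 0.5Q = 27 + 0.3Q → Q* = 14.4, P* = 31.32.
A tax t gives ΔQ = t/0.8 and wedge t, so DWL = t²/1.6.
t²/1.6 = 8.1 → t² = 12.96 → t = 3.6.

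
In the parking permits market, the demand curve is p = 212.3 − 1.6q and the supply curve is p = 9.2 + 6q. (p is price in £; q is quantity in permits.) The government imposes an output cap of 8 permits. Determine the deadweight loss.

Competitive equilibrium: 212.3 − 1.6q = 9.2 + 6q → q* = 26.7237, p* = 169.5421.
At q = 8: demand price = 212.3 − 1.6·8 = 199.5; supply price = 9.2 + 6·8 = 57.2.
Δq = 26.7237 − 8 = 18.7237; wedge = 199.5 − 57.2 = 142.3.
Welfare loss = ½ × 18.7237 × 142.3 = £1332.19.

£1332.19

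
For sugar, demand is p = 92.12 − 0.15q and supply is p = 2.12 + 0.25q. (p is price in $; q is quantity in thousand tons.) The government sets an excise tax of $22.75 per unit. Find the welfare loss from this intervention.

$646.95 thousand

Competitive equilibrium: 92.12 − 0.15q = 2.12 + 0.25q → q* = 225, p* = 58.37.
With the tax, the buyer price exceeds the seller price by 22.75: (92.12 − 0.15q) − (2.12 + 0.25q) = 22.75 → q' = 168.125.
Δq = 225 − 168.125 = 56.875; the wedge equals the tax, 22.75.
DWL = ½ × 56.875 × 22.75 = $646.95 thousand.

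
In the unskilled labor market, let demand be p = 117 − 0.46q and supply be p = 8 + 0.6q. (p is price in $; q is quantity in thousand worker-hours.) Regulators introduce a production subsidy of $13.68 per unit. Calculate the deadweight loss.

$88.27 thousand

Competitive equilibrium: 117 − 0.46q = 8 + 0.6q → q* = 102.8302, p* = 69.6981.
The subsidy lowers effective supply by 13.68: p = 0.6q − 5.68.
New quantity: 117 − 0.46q = 0.6q − 5.68 → q' = 115.7358.
Overproduction Δq = 115.7358 − 102.8302 = 12.9056; wedge = subsidy = 13.68.
Welfare loss = ½ × 12.9056 × 13.68 = $88.27 thousand.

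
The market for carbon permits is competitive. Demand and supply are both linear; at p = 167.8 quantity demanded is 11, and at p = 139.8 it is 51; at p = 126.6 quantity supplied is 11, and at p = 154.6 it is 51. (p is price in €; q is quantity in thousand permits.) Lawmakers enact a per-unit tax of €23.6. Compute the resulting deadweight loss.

Demand slope = (139.8 − 167.8)/(51 − 11) = −0.7, so p = 175.5 − 0.7q.
Supply slope = (154.6 − 126.6)/(51 − 11) = 0.7, so p = 118.9 + 0.7q.
Competitive equilibrium: 175.5 − 0.7q = 118.9 + 0.7q → q* = 40.4286, p* = 147.2.
With the tax, the buyer price exceeds the seller price by 23.6: (175.5 − 0.7q) − (118.9 + 0.7q) = 23.6 → q' = 23.5714.
Δq = 40.4286 − 23.5714 = 16.8572; the wedge equals the tax, 23.6.
Deadweight loss = ½ × 16.8572 × 23.6 = €198.91 thousand.

€198.91 thousand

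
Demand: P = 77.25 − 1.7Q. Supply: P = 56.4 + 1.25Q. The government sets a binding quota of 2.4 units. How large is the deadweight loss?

32.14

Competitive equilibrium: 77.25 − 1.7Q = 56.4 + 1.25Q → Q* = 7.0678, P* = 65.2347.
At Q = 2.4: demand price = 77.25 − 1.7·2.4 = 73.17; supply price = 56.4 + 1.25·2.4 = 59.4.
ΔQ = 7.0678 − 2.4 = 4.6678; wedge = 73.17 − 59.4 = 13.77.
DWL = ½ × 4.6678 × 13.77 = 32.14.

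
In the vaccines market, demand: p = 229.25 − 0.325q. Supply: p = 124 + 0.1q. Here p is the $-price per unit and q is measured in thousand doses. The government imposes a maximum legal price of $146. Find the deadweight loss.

Competitive equilibrium: 229.25 − 0.325q = 124 + 0.1q → q* = 247.6471, p* = 148.7647.
At the ceiling p = 146, quantity supplied = (146 − 124)/0.1 = 220.
Willingness to pay at q' = 220: 229.25 − 0.325·220 = 157.75.
Δq = 247.6471 − 220 = 27.6471; wedge = 157.75 − 146 = 11.75.
Welfare loss = ½ × 27.6471 × 11.75 = $162.43 thousand.

$162.43 thousand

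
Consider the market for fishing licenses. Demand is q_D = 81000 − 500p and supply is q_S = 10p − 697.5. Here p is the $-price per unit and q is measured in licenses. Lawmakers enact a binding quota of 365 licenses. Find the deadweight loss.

$14839.22

In inverse form: demand p = 162 − 0.002q, supply p = 69.75 + 0.1q.
Competitive equilibrium: 162 − 0.002q = 69.75 + 0.1q → q* = 904.4118, p* = 160.1912.
At q = 365: demand price = 162 − 0.002·365 = 161.27; supply price = 69.75 + 0.1·365 = 106.25.
Δq = 904.4118 − 365 = 539.4118; wedge = 161.27 − 106.25 = 55.02.
Welfare loss = ½ × 539.4118 × 55.02 = $14839.22.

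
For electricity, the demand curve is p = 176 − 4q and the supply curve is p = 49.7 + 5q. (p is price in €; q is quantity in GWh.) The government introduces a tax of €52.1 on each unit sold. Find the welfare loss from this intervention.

€150.80

Competitive equilibrium: 176 − 4q = 49.7 + 5q → q* = 14.0333, p* = 119.8667.
With the tax, the buyer price exceeds the seller price by 52.1: (176 − 4q) − (49.7 + 5q) = 52.1 → q' = 8.2444.
Δq = 14.0333 − 8.2444 = 5.7889; the wedge equals the tax, 52.1.
Deadweight loss = ½ × 5.7889 × 52.1 = €150.80.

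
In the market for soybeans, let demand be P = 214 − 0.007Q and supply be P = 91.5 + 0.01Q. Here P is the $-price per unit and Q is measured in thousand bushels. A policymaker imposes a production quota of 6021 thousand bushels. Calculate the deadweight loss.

Competitive equilibrium: 214 − 0.007Q = 91.5 + 0.01Q → Q* = 7205.8824, P* = 163.5588.
At Q = 6021: demand price = 214 − 0.007·6021 = 171.853; supply price = 91.5 + 0.01·6021 = 151.71.
ΔQ = 7205.8824 − 6021 = 1184.8824; wedge = 171.853 − 151.71 = 20.143.
The triangle = ½ × 1184.8824 × 20.143 = $11933.54 thousand.

$11933.54 thousand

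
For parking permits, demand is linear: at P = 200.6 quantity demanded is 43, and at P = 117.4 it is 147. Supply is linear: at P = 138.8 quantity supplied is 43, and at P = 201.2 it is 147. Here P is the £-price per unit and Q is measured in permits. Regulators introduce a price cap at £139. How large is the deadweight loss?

Demand slope = (117.4 − 200.6)/(147 − 43) = −0.8, so P = 235 − 0.8Q.
Supply slope = (201.2 − 138.8)/(147 − 43) = 0.6, so P = 113 + 0.6Q.
Competitive equilibrium: 235 − 0.8Q = 113 + 0.6Q → Q* = 87.14286, P* = 165.28571.
At the ceiling P = 139, quantity supplied = (139 − 113)/0.6 = 43.33333.
Willingness to pay at Q' = 43.33333: 235 − 0.8·43.33333 = 200.33334.
ΔQ = 87.14286 − 43.33333 = 43.80953; wedge = 200.33334 − 139 = 61.33334.
DWL = ½ × 43.80953 × 61.33334 = £1343.49.

£1343.49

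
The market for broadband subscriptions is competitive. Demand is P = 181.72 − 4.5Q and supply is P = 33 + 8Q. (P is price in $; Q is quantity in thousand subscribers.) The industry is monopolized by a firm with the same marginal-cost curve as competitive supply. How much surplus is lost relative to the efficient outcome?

Competitive equilibrium: 181.72 − 4.5Q = 33 + 8Q → Q* = 11.8976, P* = 128.1808.
Marginal revenue: MR = 181.72 − 9Q. Set MR = MC: 181.72 − 9Q = 33 + 8Q → Q_m = 8.7482.
Price P_m = 181.72 − 4.5·8.7482 = 142.3531; MC(Q_m) = 33 + 8·8.7482 = 102.9856.
Competitive Q* = 11.8976, so ΔQ = 3.1494; wedge = 142.3531 − 102.9856 = 39.3675.
Deadweight loss = ½ × 3.1494 × 39.3675 = $61.99 thousand.

$61.99 thousand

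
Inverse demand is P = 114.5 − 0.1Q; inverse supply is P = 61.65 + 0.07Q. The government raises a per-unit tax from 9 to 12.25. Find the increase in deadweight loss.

203.125

Competitive equilibrium: 114.5 − 0.1Q = 61.65 + 0.07Q → Q* = 310.8824, P* = 83.4118.
For a per-unit tax t: ΔQ = t/0.17, so DWL = ½·t·(t/0.17) = t²/0.34.
At t = 9: DWL = 238.235. At t = 12.25: DWL = 441.36.
Increase = 441.36 − 238.235 = 203.125.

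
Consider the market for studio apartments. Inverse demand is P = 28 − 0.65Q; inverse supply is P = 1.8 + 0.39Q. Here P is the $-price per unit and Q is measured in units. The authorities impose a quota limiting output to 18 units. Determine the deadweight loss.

$26.90

Competitive equilibrium: 28 − 0.65Q = 1.8 + 0.39Q → Q* = 25.1923, P* = 11.625.
At Q = 18: demand price = 28 − 0.65·18 = 16.3; supply price = 1.8 + 0.39·18 = 8.82.
ΔQ = 25.1923 − 18 = 7.1923; wedge = 16.3 − 8.82 = 7.48.
Deadweight loss = ½ × 7.1923 × 7.48 = $26.90.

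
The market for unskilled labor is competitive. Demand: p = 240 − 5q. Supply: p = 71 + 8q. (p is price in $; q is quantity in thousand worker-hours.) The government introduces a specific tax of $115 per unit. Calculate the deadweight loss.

$508.65 thousand

Competitive equilibrium: 240 − 5q = 71 + 8q → q* = 13, p* = 175.
With the tax, the buyer price exceeds the seller price by 115: (240 − 5q) − (71 + 8q) = 115 → q' = 4.15385.
Δq = 13 − 4.15385 = 8.84615; the wedge equals the tax, 115.
Deadweight loss = ½ × 8.84615 × 115 = $508.65 thousand.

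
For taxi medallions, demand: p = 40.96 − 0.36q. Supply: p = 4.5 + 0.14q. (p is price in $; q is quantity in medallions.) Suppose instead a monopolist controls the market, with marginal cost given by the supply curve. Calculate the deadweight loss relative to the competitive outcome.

$232.94

Competitive equilibrium: 40.96 − 0.36q = 4.5 + 0.14q → q* = 72.92, p* = 14.7088.
Marginal revenue: MR = 40.96 − 0.72q. Set MR = MC: 40.96 − 0.72q = 4.5 + 0.14q → q_m = 42.3953.
Price p_m = 40.96 − 0.36·42.3953 = 25.6977; MC(q_m) = 4.5 + 0.14·42.3953 = 10.4353.
Competitive q* = 72.92, so Δq = 30.5247; wedge = 25.6977 − 10.4353 = 15.2624.
The triangle = ½ × 30.5247 × 15.2624 = $232.94.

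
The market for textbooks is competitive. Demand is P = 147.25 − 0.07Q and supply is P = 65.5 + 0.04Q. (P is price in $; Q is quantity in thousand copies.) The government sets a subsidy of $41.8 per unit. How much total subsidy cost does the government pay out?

Competitive equilibrium: 147.25 − 0.07Q = 65.5 + 0.04Q → Q* = 743.1818, P* = 95.2273.
The subsidy lowers effective supply by 41.8: P = 23.7 + 0.04Q.
New quantity: 147.25 − 0.07Q = 23.7 + 0.04Q → Q' = 1123.1818.
Total subsidy cost = 41.8 × 1123.1818 = $46949 thousand.

$46949 thousand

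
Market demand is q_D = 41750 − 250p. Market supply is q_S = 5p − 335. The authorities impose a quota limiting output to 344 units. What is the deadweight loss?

In inverse form: demand p = 167 − 0.004q, supply p = 67 + 0.2q.
Competitive equilibrium: 167 − 0.004q = 67 + 0.2q → q* = 490.1961, p* = 165.0392.
At q = 344: demand price = 167 − 0.004·344 = 165.624; supply price = 67 + 0.2·344 = 135.8.
Δq = 490.1961 − 344 = 146.1961; wedge = 165.624 − 135.8 = 29.824.
Welfare loss = ½ × 146.1961 × 29.824 = 2180.08.

2180.08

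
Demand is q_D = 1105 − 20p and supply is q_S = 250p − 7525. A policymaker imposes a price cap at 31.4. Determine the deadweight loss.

534.81

In inverse form: demand p = 55.25 − 0.05q, supply p = 30.1 + 0.004q.
Competitive equilibrium: 55.25 − 0.05q = 30.1 + 0.004q → q* = 465.7407, p* = 31.963.
At the ceiling p = 31.4, quantity supplied = (31.4 − 30.1)/0.004 = 325.
Willingness to pay at q' = 325: 55.25 − 0.05·325 = 39.
Δq = 465.7407 − 325 = 140.7407; wedge = 39 − 31.4 = 7.6.
DWL = ½ × 140.7407 × 7.6 = 534.81.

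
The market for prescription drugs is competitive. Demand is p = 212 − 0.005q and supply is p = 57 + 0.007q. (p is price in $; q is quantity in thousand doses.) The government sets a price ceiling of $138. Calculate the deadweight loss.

$10857.99 thousand

Competitive equilibrium: 212 − 0.005q = 57 + 0.007q → q* = 12916.666667, p* = 147.416667.
At the ceiling p = 138, quantity supplied = (138 − 57)/0.007 = 11571.428571.
Willingness to pay at q' = 11571.428571: 212 − 0.005·11571.428571 = 154.142857.
Δq = 12916.666667 − 11571.428571 = 1345.238096; wedge = 154.142857 − 138 = 16.142857.
Deadweight loss = ½ × 1345.238096 × 16.142857 = $10857.99 thousand.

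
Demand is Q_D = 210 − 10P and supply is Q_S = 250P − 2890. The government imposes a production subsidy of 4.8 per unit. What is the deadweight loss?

110.77

In inverse form: demand P = 21 − 0.1Q, supply P = 11.56 + 0.004Q.
Competitive equilibrium: 21 − 0.1Q = 11.56 + 0.004Q → Q* = 90.7692, P* = 11.9231.
The subsidy lowers effective supply by 4.8: P = 6.76 + 0.004Q.
New quantity: 21 − 0.1Q = 6.76 + 0.004Q → Q' = 136.9231.
Overproduction ΔQ = 136.9231 − 90.7692 = 46.1539; wedge = subsidy = 4.8.
DWL = ½ × 46.1539 × 4.8 = 110.77.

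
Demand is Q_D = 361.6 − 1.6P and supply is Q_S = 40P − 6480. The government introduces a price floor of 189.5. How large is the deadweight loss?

521.60

In inverse form: demand P = 226 − 0.625Q, supply P = 162 + 0.025Q.
Competitive equilibrium: 226 − 0.625Q = 162 + 0.025Q → Q* = 98.4615, P* = 164.4615.
At the floor P = 189.5, quantity demanded = (226 − 189.5)/0.625 = 58.4.
Sellers' marginal cost at Q' = 58.4: 162 + 0.025·58.4 = 163.46.
ΔQ = 98.4615 − 58.4 = 40.0615; wedge = 189.5 − 163.46 = 26.04.
Deadweight loss = ½ × 40.0615 × 26.04 = 521.60.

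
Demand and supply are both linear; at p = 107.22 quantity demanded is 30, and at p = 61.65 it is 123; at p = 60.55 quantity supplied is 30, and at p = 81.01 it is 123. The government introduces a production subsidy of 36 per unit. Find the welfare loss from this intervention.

912.68

Demand slope = (61.65 − 107.22)/(123 − 30) = −0.49, so p = 121.92 − 0.49q.
Supply slope = (81.01 − 60.55)/(123 − 30) = 0.22, so p = 53.95 + 0.22q.
Competitive equilibrium: 121.92 − 0.49q = 53.95 + 0.22q → q* = 95.7324, p* = 75.0111.
The subsidy lowers effective supply by 36: p = 17.95 + 0.22q.
New quantity: 121.92 − 0.49q = 17.95 + 0.22q → q' = 146.4366.
Overproduction Δq = 146.4366 − 95.7324 = 50.7042; wedge = subsidy = 36.
The triangle = ½ × 50.7042 × 36 = 912.68.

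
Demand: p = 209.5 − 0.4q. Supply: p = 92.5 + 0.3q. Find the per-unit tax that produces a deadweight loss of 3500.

70

Competitive equilibrium: 209.5 − 0.4q = 92.5 + 0.3q → q* = 167.1429, p* = 142.6429.
A tax t gives Δq = t/0.7 and wedge t, so DWL = t²/1.4.
t²/1.4 = 3500 → t² = 4900 → t = 70.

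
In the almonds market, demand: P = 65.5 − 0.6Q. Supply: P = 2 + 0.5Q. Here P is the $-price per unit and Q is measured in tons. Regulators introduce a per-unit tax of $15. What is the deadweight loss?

$102.27

Competitive equilibrium: 65.5 − 0.6Q = 2 + 0.5Q → Q* = 57.7273, P* = 30.8636.
With the tax, the buyer price exceeds the seller price by 15: (65.5 − 0.6Q) − (2 + 0.5Q) = 15 → Q' = 44.0909.
ΔQ = 57.7273 − 44.0909 = 13.6364; the wedge equals the tax, 15.
The triangle = ½ × 13.6364 × 15 = $102.27.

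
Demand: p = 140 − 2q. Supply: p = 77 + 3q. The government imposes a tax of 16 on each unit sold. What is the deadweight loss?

Competitive equilibrium: 140 − 2q = 77 + 3q → q* = 12.6, p* = 114.8.
With the tax, the buyer price exceeds the seller price by 16: (140 − 2q) − (77 + 3q) = 16 → q' = 9.4.
Δq = 12.6 − 9.4 = 3.2; the wedge equals the tax, 16.
The triangle = ½ × 3.2 × 16 = 25.60.

25.60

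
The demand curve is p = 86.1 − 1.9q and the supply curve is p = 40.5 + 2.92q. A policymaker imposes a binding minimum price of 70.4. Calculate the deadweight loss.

Competitive equilibrium: 86.1 − 1.9q = 40.5 + 2.92q → q* = 9.4606, p* = 68.1249.
At the floor p = 70.4, quantity demanded = (86.1 − 70.4)/1.9 = 8.2632.
Sellers' marginal cost at q' = 8.2632: 40.5 + 2.92·8.2632 = 64.6285.
Δq = 9.4606 − 8.2632 = 1.1974; wedge = 70.4 − 64.6285 = 5.7715.
Deadweight loss = ½ × 1.1974 × 5.7715 = 3.46.

3.46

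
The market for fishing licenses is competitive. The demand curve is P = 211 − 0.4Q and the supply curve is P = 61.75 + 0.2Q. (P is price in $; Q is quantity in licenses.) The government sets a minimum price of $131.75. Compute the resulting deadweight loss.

$768.87

Competitive equilibrium: 211 − 0.4Q = 61.75 + 0.2Q → Q* = 248.75, P* = 111.5.
At the floor P = 131.75, quantity demanded = (211 − 131.75)/0.4 = 198.125.
Sellers' marginal cost at Q' = 198.125: 61.75 + 0.2·198.125 = 101.375.
ΔQ = 248.75 − 198.125 = 50.625; wedge = 131.75 − 101.375 = 30.375.
The triangle = ½ × 50.625 × 30.375 = $768.87.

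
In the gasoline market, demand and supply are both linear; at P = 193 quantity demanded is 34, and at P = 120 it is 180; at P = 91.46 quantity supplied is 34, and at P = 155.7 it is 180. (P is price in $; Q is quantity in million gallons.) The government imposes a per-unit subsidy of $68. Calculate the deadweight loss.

Demand slope = (120 − 193)/(180 − 34) = −0.5, so P = 210 − 0.5Q.
Supply slope = (155.7 − 91.46)/(180 − 34) = 0.44, so P = 76.5 + 0.44Q.
Competitive equilibrium: 210 − 0.5Q = 76.5 + 0.44Q → Q* = 142.0213, P* = 138.9894.
The subsidy lowers effective supply by 68: P = 8.5 + 0.44Q.
New quantity: 210 − 0.5Q = 8.5 + 0.44Q → Q' = 214.3617.
Overproduction ΔQ = 214.3617 − 142.0213 = 72.3404; wedge = subsidy = 68.
DWL = ½ × 72.3404 × 68 = $2459.57 million.

$2459.57 million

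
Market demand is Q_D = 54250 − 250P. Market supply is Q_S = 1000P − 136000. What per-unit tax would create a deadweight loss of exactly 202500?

45

In inverse form: demand P = 217 − 0.004Q, supply P = 136 + 0.001Q.
Competitive equilibrium: 217 − 0.004Q = 136 + 0.001Q → Q* = 16200, P* = 152.2.
A tax t gives ΔQ = t/0.005 and wedge t, so DWL = t²/0.01.
t²/0.01 = 202500 → t² = 2025 → t = 45.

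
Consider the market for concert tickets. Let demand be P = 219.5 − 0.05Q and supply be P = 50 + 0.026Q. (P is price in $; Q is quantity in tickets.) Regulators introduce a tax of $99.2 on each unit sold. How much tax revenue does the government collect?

$91760

Competitive equilibrium: 219.5 − 0.05Q = 50 + 0.026Q → Q* = 2230.2632, P* = 107.9868.
With the tax, the buyer price exceeds the seller price by 99.2: (219.5 − 0.05Q) − (50 + 0.026Q) = 99.2 → Q' = 925.
Tax revenue = 99.2 × 925 = $91760.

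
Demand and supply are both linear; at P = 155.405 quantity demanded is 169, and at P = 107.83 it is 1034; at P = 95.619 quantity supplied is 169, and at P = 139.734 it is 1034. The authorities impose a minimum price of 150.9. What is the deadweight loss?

12318.78

Demand slope = (107.83 − 155.405)/(1034 − 169) = −0.055, so P = 164.7 − 0.055Q.
Supply slope = (139.734 − 95.619)/(1034 − 169) = 0.051, so P = 87 + 0.051Q.
Competitive equilibrium: 164.7 − 0.055Q = 87 + 0.051Q → Q* = 733.01887, P* = 124.38396.
At the floor P = 150.9, quantity demanded = (164.7 − 150.9)/0.055 = 250.90909.
Sellers' marginal cost at Q' = 250.90909: 87 + 0.051·250.90909 = 99.79636.
ΔQ = 733.01887 − 250.90909 = 482.10978; wedge = 150.9 − 99.79636 = 51.10364.
Welfare loss = ½ × 482.10978 × 51.10364 = 12318.78.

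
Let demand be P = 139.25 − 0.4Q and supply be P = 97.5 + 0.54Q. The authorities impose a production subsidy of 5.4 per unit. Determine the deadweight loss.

15.51

Competitive equilibrium: 139.25 − 0.4Q = 97.5 + 0.54Q → Q* = 44.4149, P* = 121.484.
The subsidy lowers effective supply by 5.4: P = 92.1 + 0.54Q.
New quantity: 139.25 − 0.4Q = 92.1 + 0.54Q → Q' = 50.1596.
Overproduction ΔQ = 50.1596 − 44.4149 = 5.7447; wedge = subsidy = 5.4.
DWL = ½ × 5.7447 × 5.4 = 15.51.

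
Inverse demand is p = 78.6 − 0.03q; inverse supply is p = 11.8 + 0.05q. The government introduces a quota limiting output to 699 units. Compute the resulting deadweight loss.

Competitive equilibrium: 78.6 − 0.03q = 11.8 + 0.05q → q* = 835, p* = 53.55.
At q = 699: demand price = 78.6 − 0.03·699 = 57.63; supply price = 11.8 + 0.05·699 = 46.75.
Δq = 835 − 699 = 136; wedge = 57.63 − 46.75 = 10.88.
DWL = ½ × 136 × 10.88 = 739.84.

739.84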